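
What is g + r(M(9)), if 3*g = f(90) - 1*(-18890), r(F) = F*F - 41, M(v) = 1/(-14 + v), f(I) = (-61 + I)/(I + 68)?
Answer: 24710283/3950 ≈ 6255.8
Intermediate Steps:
f(I) = (-61 + I)/(68 + I)
r(F) = -41 + F² (r(F) = F² - 41 = -41 + F²)
g = 994883/158 (g = ((-61 + 90)/(68 + 90) - 1*(-18890))/3 = (29/158 + 18890)/3 = (⅓)*(2984649/158) = 994883/158 ≈ 6296.7)
g + r(M(9)) = 994883/158 + (-41 + (1/(-14 + 9))²) = 994883/158 + (-41 + (1/(-5))²) = 994883/158 + (-41 + (-⅕)²) = 994883/158 + (-41 + 1/25) = 994883/158 - 1024/25 = 24710283/3950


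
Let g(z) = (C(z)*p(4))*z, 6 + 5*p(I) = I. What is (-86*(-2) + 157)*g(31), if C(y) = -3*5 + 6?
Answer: 183582/5 ≈ 36716.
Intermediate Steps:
C(y) = -9 (C(y) = -15 + 6 = -9)
p(I) = -6/5 + I/5
g(z) = 18*z/5 (g(z) = (-9*(-6/5 + (⅕)*4))*z = (-9*(-6/5 + ⅘))*z = (-9*(-⅖))*z = 18*z/5)
(-86*(-2) + 157)*g(31) = (-86*(-2) + 157)*((18/5)*31) = (172 + 157)*(558/5) = 329*(558/5) = 183582/5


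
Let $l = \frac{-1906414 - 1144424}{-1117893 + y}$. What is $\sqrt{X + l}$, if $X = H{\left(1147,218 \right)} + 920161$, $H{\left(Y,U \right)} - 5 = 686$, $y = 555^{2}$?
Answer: $\frac{\sqrt{16777126917480962}}{134978} \approx 959.61$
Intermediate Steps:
$y = 308025$
$H{\left(Y,U \right)} = 691$ ($H{\left(Y,U \right)} = 5 + 686 = 691$)
$X = 920852$ ($X = 691 + 920161 = 920852$)
$l = \frac{508473}{134978}$ ($l = \frac{-1906414 - 1144424}{-1117893 + 308025} = - \frac{3050838}{-809868} = \left(-3050838\right) \left(- \frac{1}{809868}\right) = \frac{508473}{134978} \approx 3.7671$)
$\sqrt{X + l} = \sqrt{920852 + \frac{508473}{134978}} = \sqrt{\frac{124295269729}{134978}} = \frac{\sqrt{16777126917480962}}{134978}$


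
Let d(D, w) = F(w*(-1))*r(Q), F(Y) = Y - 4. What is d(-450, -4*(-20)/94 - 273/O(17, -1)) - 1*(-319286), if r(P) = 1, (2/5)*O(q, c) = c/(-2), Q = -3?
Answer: 75082394/235 ≈ 3.1950e+5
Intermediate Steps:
F(Y) = -4 + Y
O(q, c) = -5*c/4 (O(q, c) = 5*(c/(-2))/2 = 5*(c*(-½))/2 = 5*(-c/2)/2 = -5*c/4)
d(D, w) = -4 - w (d(D, w) = (-4 + w*(-1))*1 = (-4 - w)*1 = -4 - w)
d(-450, -4*(-20)/94 - 273/O(17, -1)) - 1*(-319286) = (-4 - (-4*(-20)/94 - 273/((-5/4*(-1))))) - 1*(-319286) = (-4 - (80*(1/94) - 273/5/4)) + 319286 = (-4 - (40/47 - 273*⅘)) + 319286 = (-4 - (40/47 - 1092/5)) + 319286 = (-4 - 1*(-51124/235)) + 319286 = (-4 + 51124/235) + 319286 = 50184/235 + 319286 = 75082394/235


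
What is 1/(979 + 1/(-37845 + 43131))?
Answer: 5286/5174995 ≈ 0.0010215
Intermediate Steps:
1/(979 + 1/(-37845 + 43131)) = 1/(979 + 1/5286) = 1/(5174995/5286) = 5286/5174995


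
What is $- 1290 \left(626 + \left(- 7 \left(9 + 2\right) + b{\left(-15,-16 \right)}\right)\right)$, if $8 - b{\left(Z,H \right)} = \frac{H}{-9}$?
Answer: $- \frac{2148710}{3} \approx -7.1624 \cdot 10^{5}$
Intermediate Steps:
$b{\left(Z,H \right)} = 8 + \frac{H}{9}$ ($b{\left(Z,H \right)} = 8 - \frac{H}{-9} = 8 - H \left(- \frac{1}{9}\right) = 8 - - \frac{H}{9} = 8 + \frac{H}{9}$)
$- 1290 \left(626 + \left(- 7 \left(9 + 2\right) + b{\left(-15,-16 \right)}\right)\right) = - 1290 \left(626 + \left(- 7 \left(9 + 2\right) + \left(8 + \frac{1}{9} \left(-16\right)\right)\right)\right) = - 1290 \left(626 + \left(\left(-7\right) 11 + \left(8 - \frac{16}{9}\right)\right)\right) = - 1290 \left(626 + \left(-77 + \frac{56}{9}\right)\right) = - 1290 \left(626 - \frac{637}{9}\right) = \left(-1290\right) \frac{4997}{9} = - \frac{2148710}{3}$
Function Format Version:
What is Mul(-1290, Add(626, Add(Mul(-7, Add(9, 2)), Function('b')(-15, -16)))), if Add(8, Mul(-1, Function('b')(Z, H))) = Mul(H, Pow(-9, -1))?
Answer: Rational(-2148710, 3) ≈ -7.1624e+5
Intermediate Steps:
Function('b')(Z, H) = Add(8, Mul(Rational(1, 9), H)) (Function('b')(Z, H) = Add(8, Mul(-1, Mul(H, Pow(-9, -1)))) = Add(8, Mul(-1, Mul(H, Rational(-1, 9)))) = Add(8, Mul(-1, Mul(Rational(-1, 9), H))) = Add(8, Mul(Rational(1, 9), H)))
Mul(-1290, Add(626, Add(Mul(-7, Add(9, 2)), Function('b')(-15, -16)))) = Mul(-1290, Add(626, Add(Mul(-7, Add(9, 2)), Add(8, Mul(Rational(1, 9), -16))))) = Mul(-1290, Add(626, Add(Mul(-7, 11), Add(8, Rational(-16, 9))))) = Mul(-1290, Add(626, Add(-77, Rational(56, 9)))) = Mul(-1290, Add(626, Rational(-637, 9))) = Mul(-1290, Rational(4997, 9)) = Rational(-2148710, 3)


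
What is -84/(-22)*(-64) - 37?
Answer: -3095/11 ≈ -281.36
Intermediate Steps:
-84/(-22)*(-64) - 37 = -84*(-1/22)*(-64) - 37 = (42/11)*(-64) - 37 = -2688/11 - 37 = -3095/11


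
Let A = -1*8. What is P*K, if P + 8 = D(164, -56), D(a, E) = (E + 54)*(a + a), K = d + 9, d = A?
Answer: -664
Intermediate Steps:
A = -8
d = -8
K = 1 (K = -8 + 9 = 1)
D(a, E) = 2*a*(54 + E) (D(a, E) = (54 + E)*(2*a) = 2*a*(54 + E))
P = -664 (P = -8 + 2*164*(54 - 56) = -8 + 2*164*(-2) = -8 - 656 = -664)
P*K = -664*1 = -664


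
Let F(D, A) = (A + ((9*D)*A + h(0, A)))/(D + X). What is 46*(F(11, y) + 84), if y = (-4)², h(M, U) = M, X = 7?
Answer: 71576/9 ≈ 7952.9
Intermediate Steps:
y = 16
F(D, A) = (A + 9*A*D)/(7 + D) (F(D, A) = (A + ((9*D)*A + 0))/(D + 7) = (A + (9*A*D + 0))/(7 + D) = (A + 9*A*D)/(7 + D))
46*(F(11, y) + 84) = 46*(16*(1 + 9*11)/(7 + 11) + 84) = 46*(16*(1 + 99)/18 + 84) = 46*(16*(1/18)*100 + 84) = 46*(800/9 + 84) = 46*(1556/9) = 71576/9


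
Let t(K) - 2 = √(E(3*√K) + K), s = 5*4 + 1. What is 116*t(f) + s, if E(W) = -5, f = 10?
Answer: 253 + 116*√5 ≈ 512.38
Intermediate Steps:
s = 21 (s = 20 + 1 = 21)
t(K) = 2 + √(-5 + K)
116*t(f) + s = 116*(2 + √(-5 + 10)) + 21 = 116*(2 + √5) + 21 = (232 + 116*√5) + 21 = 253 + 116*√5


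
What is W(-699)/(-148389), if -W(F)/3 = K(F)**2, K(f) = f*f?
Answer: 238730937201/49463 ≈ 4.8265e+6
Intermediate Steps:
K(f) = f**2
W(F) = -3*F**4
W(-699)/(-148389) = -3*(-699)**4/(-148389) = -3*238730937201*(-1/148389) = -716192811603*(-1/148389) = 238730937201/49463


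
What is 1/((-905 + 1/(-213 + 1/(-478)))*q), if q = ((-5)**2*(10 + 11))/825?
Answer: -159995/92143053 ≈ -0.0017364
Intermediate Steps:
q = 7/11 (q = (25*21)*(1/825) = 525*(1/825) = 7/11 ≈ 0.63636)
1/((-905 + 1/(-213 + 1/(-478)))*q) = 1/((-905 + 1/(-213 + 1/(-478)))*(7/11)) = (11/7)/(-905 + 1/(-213 - 1/478)) = (11/7)/(-905 + 1/(-101815/478)) = (11/7)/(-905 - 478/101815) = (11/7)/(-92143053/101815) = -101815/92143053*11/7 = -159995/92143053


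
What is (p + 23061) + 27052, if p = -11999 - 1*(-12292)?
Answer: 50406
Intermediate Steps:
p = 293 (p = -11999 + 12292 = 293)
(p + 23061) + 27052 = (293 + 23061) + 27052 = 23354 + 27052 = 50406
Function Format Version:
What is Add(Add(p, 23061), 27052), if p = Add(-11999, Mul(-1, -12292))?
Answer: 50406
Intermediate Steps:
p = 293 (p = Add(-11999, 12292) = 293)
Add(Add(p, 23061), 27052) = Add(Add(293, 23061), 27052) = Add(23354, 27052) = 50406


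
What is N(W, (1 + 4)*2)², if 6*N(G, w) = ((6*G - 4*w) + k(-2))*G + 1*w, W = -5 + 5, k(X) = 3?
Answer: 25/9 ≈ 2.7778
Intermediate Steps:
W = 0
N(G, w) = w/6 + G*(3 - 4*w + 6*G)/6 (N(G, w) = (((6*G - 4*w) + 3)*G + 1*w)/6 = (((-4*w + 6*G) + 3)*G + w)/6 = ((3 - 4*w + 6*G)*G + w)/6 = (G*(3 - 4*w + 6*G) + w)/6 = (w + G*(3 - 4*w + 6*G))/6 = w/6 + G*(3 - 4*w + 6*G)/6)
N(W, (1 + 4)*2)² = (0² + (½)*0 + ((1 + 4)*2)/6 - ⅔*0*(1 + 4)*2)² = (0 + 0 + (5*2)/6 - ⅔*0*5*2)² = (0 + 0 + (⅙)*10 - ⅔*0*10)² = (0 + 0 + 5/3 + 0)² = (5/3)² = 25/9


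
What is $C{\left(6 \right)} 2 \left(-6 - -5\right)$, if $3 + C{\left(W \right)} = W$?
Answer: $-6$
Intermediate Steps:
$C{\left(W \right)} = -3 + W$
$C{\left(6 \right)} 2 \left(-6 - -5\right) = \left(-3 + 6\right) 2 \left(-6 - -5\right) = 3 \cdot 2 \left(-6 + 5\right) = 6 \left(-1\right) = -6$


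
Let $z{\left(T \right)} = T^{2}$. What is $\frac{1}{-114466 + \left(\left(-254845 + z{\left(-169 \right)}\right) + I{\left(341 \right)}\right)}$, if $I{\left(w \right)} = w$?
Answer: $- \frac{1}{340409} \approx -2.9376 \cdot 10^{-6}$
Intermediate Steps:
$\frac{1}{-114466 + \left(\left(-254845 + z{\left(-169 \right)}\right) + I{\left(341 \right)}\right)} = \frac{1}{-114466 + \left(\left(-254845 + \left(-169\right)^{2}\right) + 341\right)} = \frac{1}{-114466 + \left(\left(-254845 + 28561\right) + 341\right)} = \frac{1}{-114466 + \left(-226284 + 341\right)} = \frac{1}{-114466 - 225943} = \frac{1}{-340409} = - \frac{1}{340409}$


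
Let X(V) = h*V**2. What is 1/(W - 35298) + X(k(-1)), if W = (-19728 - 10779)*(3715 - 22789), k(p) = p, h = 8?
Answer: 4654841761/581855220 ≈ 8.0000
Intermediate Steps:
W = 581890518 (W = -30507*(-19074) = 581890518)
X(V) = 8*V**2
1/(W - 35298) + X(k(-1)) = 1/(581890518 - 35298) + 8*(-1)**2 = 1/581855220 + 8*1 = 1/581855220 + 8 = 4654841761/581855220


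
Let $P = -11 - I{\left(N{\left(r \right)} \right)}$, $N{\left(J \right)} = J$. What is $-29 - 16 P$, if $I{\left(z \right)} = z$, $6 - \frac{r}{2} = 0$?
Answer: $339$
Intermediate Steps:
$r = 12$ ($r = 12 - 0 = 12 + 0 = 12$)
$P = -23$ ($P = -11 - 12 = -23$)
$-29 - 16 P = -29 - -368 = -29 + 368 = 339$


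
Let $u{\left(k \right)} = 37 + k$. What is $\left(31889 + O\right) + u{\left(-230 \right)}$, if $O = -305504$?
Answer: $-273808$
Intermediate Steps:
$\left(31889 + O\right) + u{\left(-230 \right)} = \left(31889 - 305504\right) + \left(37 - 230\right) = -273615 - 193 = -273808$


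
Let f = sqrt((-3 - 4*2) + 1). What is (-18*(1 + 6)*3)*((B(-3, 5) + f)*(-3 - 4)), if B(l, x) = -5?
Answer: -13230 + 2646*I*sqrt(10) ≈ -13230.0 + 8367.4*I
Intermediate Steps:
f = I*sqrt(10) (f = sqrt((-3 - 8) + 1) = sqrt(-11 + 1) = sqrt(-10) = I*sqrt(10) ≈ 3.1623*I)
(-18*(1 + 6)*3)*((B(-3, 5) + f)*(-3 - 4)) = (-18*(1 + 6)*3)*((-5 + I*sqrt(10))*(-3 - 4)) = (-126*3)*((-5 + I*sqrt(10))*(-7)) = (-18*21)*(35 - 7*I*sqrt(10)) = -378*(35 - 7*I*sqrt(10)) = -13230 + 2646*I*sqrt(10)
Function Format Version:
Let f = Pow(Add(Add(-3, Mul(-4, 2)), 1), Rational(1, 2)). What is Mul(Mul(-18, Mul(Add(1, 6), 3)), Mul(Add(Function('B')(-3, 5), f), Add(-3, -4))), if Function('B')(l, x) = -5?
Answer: Add(-13230, Mul(2646, I, Pow(10, Rational(1, 2)))) ≈ Add(-13230., Mul(8367.4, I))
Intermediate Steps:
f = Mul(I, Pow(10, Rational(1, 2))) (f = Pow(Add(Add(-3, -8), 1), Rational(1, 2)) = Pow(Add(-11, 1), Rational(1, 2)) = Pow(-10, Rational(1, 2)) = Mul(I, Pow(10, Rational(1, 2))) ≈ Mul(3.1623, I))
Mul(Mul(-18, Mul(Add(1, 6), 3)), Mul(Add(Function('B')(-3, 5), f), Add(-3, -4))) = Mul(Mul(-18, Mul(Add(1, 6), 3)), Mul(Add(-5, Mul(I, Pow(10, Rational(1, 2)))), Add(-3, -4))) = Mul(Mul(-18, Mul(7, 3)), Mul(Add(-5, Mul(I, Pow(10, Rational(1, 2)))), -7)) = Mul(Mul(-18, 21), Add(35, Mul(-7, I, Pow(10, Rational(1, 2))))) = Mul(-378, Add(35, Mul(-7, I, Pow(10, Rational(1, 2))))) = Add(-13230, Mul(2646, I, Pow(10, Rational(1, 2))))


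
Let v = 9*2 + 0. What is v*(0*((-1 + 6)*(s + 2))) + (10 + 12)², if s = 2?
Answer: 484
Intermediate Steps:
v = 18 (v = 18 + 0 = 18)
v*(0*((-1 + 6)*(s + 2))) + (10 + 12)² = 18*(0*((-1 + 6)*(2 + 2))) + (10 + 12)² = 18*(0*(5*4)) + 22² = 18*(0*20) + 484 = 18*0 + 484 = 0 + 484 = 484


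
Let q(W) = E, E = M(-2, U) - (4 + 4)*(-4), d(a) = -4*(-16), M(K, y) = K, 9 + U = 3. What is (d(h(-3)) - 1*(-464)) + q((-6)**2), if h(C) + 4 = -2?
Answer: 558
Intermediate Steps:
U = -6 (U = -9 + 3 = -6)
h(C) = -6 (h(C) = -4 - 2 = -6)
d(a) = 64
E = 30 (E = -2 - (4 + 4)*(-4) = -2 - 8*(-4) = -2 - 1*(-32) = -2 + 32 = 30)
q(W) = 30
(d(h(-3)) - 1*(-464)) + q((-6)**2) = (64 - 1*(-464)) + 30 = (64 + 464) + 30 = 528 + 30 = 558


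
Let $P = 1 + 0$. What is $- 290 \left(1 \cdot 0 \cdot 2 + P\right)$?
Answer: $-290$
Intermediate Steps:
$P = 1$
$- 290 \left(1 \cdot 0 \cdot 2 + P\right) = - 290 \left(1 \cdot 0 \cdot 2 + 1\right) = - 290 \left(0 \cdot 2 + 1\right) = - 290 \left(0 + 1\right) = \left(-290\right) 1 = -290$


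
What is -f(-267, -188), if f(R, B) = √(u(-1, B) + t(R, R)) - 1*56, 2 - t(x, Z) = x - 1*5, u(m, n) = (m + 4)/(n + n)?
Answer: 56 - √9683974/188 ≈ 39.447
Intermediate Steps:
u(m, n) = (4 + m)/(2*n) (u(m, n) = (4 + m)/((2*n)) = (4 + m)*(1/(2*n)) = (4 + m)/(2*n))
t(x, Z) = 7 - x (t(x, Z) = 2 - (x - 1*5) = 2 - (x - 5) = 2 - (-5 + x) = 2 + (5 - x) = 7 - x)
f(R, B) = -56 + √(7 - R + 3/(2*B)) (f(R, B) = √((4 - 1)/(2*B) + (7 - R)) - 1*56 = √((½)*3/B + (7 - R)) - 56 = √(3/(2*B) + (7 - R)) - 56 = √(7 - R + 3/(2*B)) - 56 = -56 + √(7 - R + 3/(2*B)))
-f(-267, -188) = -(-56 + √(28 - 4*(-267) + 6/(-188))/2) = -(-56 + √(28 + 1068 + 6*(-1/188))/2) = -(-56 + √(28 + 1068 - 3/94)/2) = -(-56 + √(103021/94)/2) = -(-56 + (√9683974/94)/2) = -(-56 + √9683974/188) = 56 - √9683974/188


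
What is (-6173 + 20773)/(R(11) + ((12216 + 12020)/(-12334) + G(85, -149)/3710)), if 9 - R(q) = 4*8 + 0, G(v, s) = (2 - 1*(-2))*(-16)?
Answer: -23860123000/40827327 ≈ -584.42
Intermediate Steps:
G(v, s) = -64 (G(v, s) = (2 + 2)*(-16) = 4*(-16) = -64)
R(q) = -23 (R(q) = 9 - (4*8 + 0) = 9 - (32 + 0) = 9 - 1*32 = 9 - 32 = -23)
(-6173 + 20773)/(R(11) + ((12216 + 12020)/(-12334) + G(85, -149)/3710)) = (-6173 + 20773)/(-23 + ((12216 + 12020)/(-12334) - 64/3710)) = 14600/(-23 + (24236*(-1/12334) - 64*1/3710)) = 14600/(-23 + (-12118/6167 - 32/1855)) = 14600/(-23 - 3239462/1634255) = 14600/(-40827327/1634255) = 14600*(-1634255/40827327) = -23860123000/40827327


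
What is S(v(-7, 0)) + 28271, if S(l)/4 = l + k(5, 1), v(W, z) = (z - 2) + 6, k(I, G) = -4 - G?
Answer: 28267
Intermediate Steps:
v(W, z) = 4 + z (v(W, z) = (-2 + z) + 6 = 4 + z)
S(l) = -20 + 4*l (S(l) = 4*(l + (-4 - 1*1)) = 4*(l + (-4 - 1)) = 4*(l - 5) = 4*(-5 + l) = -20 + 4*l)
S(v(-7, 0)) + 28271 = (-20 + 4*(4 + 0)) + 28271 = (-20 + 4*4) + 28271 = (-20 + 16) + 28271 = -4 + 28271 = 28267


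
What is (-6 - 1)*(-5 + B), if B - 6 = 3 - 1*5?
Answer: 7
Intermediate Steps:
B = 4 (B = 6 + (3 - 1*5) = 6 + (3 - 5) = 6 - 2 = 4)
(-6 - 1)*(-5 + B) = (-6 - 1)*(-5 + 4) = -7*(-1) = 7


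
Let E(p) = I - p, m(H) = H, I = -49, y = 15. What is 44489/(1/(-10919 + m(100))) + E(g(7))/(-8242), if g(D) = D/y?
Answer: -29753197040794/61815 ≈ -4.8133e+8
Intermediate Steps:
g(D) = D/15
E(p) = -49 - p
44489/(1/(-10919 + m(100))) + E(g(7))/(-8242) = 44489/(1/(-10919 + 100)) + (-49 - 7/15)/(-8242) = 44489/(1/(-10819)) + (-49 - 1*7/15)*(-1/8242) = 44489/(-1/10819) + (-49 - 7/15)*(-1/8242) = 44489*(-10819) - 742/15*(-1/8242) = -481326491 + 371/61815 = -29753197040794/61815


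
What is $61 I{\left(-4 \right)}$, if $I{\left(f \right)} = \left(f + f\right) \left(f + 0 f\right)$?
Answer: $1952$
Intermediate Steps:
$I{\left(f \right)} = 2 f^{2}$ ($I{\left(f \right)} = 2 f \left(f + 0\right) = 2 f f = 2 f^{2}$)
$61 I{\left(-4 \right)} = 61 \cdot 2 \left(-4\right)^{2} = 61 \cdot 2 \cdot 16 = 61 \cdot 32 = 1952$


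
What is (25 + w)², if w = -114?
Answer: 7921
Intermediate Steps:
(25 + w)² = (25 - 114)² = (-89)² = 7921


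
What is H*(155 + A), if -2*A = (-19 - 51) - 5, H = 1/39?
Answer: 385/78 ≈ 4.9359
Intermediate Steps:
H = 1/39 ≈ 0.025641
A = 75/2 (A = -((-19 - 51) - 5)/2 = -(-70 - 5)/2 = -½*(-75) = 75/2 ≈ 37.500)
H*(155 + A) = (155 + 75/2)/39 = (1/39)*(385/2) = 385/78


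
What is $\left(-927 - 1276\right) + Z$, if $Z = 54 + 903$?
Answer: $-1246$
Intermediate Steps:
$Z = 957$
$\left(-927 - 1276\right) + Z = \left(-927 - 1276\right) + 957 = -2203 + 957 = -1246$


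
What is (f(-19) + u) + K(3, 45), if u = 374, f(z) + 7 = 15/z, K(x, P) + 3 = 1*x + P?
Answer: 7813/19 ≈ 411.21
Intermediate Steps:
K(x, P) = -3 + P + x (K(x, P) = -3 + (1*x + P) = -3 + (x + P) = -3 + (P + x) = -3 + P + x)
f(z) = -7 + 15/z
(f(-19) + u) + K(3, 45) = ((-7 + 15/(-19)) + 374) + (-3 + 45 + 3) = ((-7 + 15*(-1/19)) + 374) + 45 = ((-7 - 15/19) + 374) + 45 = (-148/19 + 374) + 45 = 6958/19 + 45 = 7813/19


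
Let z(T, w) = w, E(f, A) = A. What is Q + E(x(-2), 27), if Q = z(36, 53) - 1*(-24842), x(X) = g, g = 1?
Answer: 24922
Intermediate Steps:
x(X) = 1
Q = 24895 (Q = 53 - 1*(-24842) = 53 + 24842 = 24895)
Q + E(x(-2), 27) = 24895 + 27 = 24922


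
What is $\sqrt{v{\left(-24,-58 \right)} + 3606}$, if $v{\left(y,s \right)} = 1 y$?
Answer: $3 \sqrt{398} \approx 59.85$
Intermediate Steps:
$v{\left(y,s \right)} = y$
$\sqrt{v{\left(-24,-58 \right)} + 3606} = \sqrt{-24 + 3606} = \sqrt{3582} = 3 \sqrt{398}$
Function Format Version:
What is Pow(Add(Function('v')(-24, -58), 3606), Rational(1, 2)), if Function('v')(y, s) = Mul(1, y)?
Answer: Mul(3, Pow(398, Rational(1, 2))) ≈ 59.850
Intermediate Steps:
Function('v')(y, s) = y
Pow(Add(Function('v')(-24, -58), 3606), Rational(1, 2)) = Pow(Add(-24, 3606), Rational(1, 2)) = Pow(3582, Rational(1, 2)) = Mul(3, Pow(398, Rational(1, 2)))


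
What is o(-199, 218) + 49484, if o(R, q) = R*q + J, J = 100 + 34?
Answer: 6236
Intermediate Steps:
J = 134
o(R, q) = 134 + R*q (o(R, q) = R*q + 134 = 134 + R*q)
o(-199, 218) + 49484 = (134 - 199*218) + 49484 = (134 - 43382) + 49484 = -43248 + 49484 = 6236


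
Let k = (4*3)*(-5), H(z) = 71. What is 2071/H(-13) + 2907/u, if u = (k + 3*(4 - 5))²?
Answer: 936244/31311 ≈ 29.901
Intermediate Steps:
k = -60 (k = 12*(-5) = -60)
u = 3969 (u = (-60 + 3*(4 - 5))² = (-60 + 3*(-1))² = (-60 - 3)² = (-63)² = 3969)
2071/H(-13) + 2907/u = 2071/71 + 2907/3969 = 2071*(1/71) + 2907*(1/3969) = 2071/71 + 323/441 = 936244/31311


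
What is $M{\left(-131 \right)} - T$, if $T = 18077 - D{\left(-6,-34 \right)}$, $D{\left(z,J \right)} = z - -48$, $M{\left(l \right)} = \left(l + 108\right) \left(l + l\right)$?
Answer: $-12009$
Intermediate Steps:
$M{\left(l \right)} = 2 l \left(108 + l\right)$ ($M{\left(l \right)} = \left(108 + l\right) 2 l = 2 l \left(108 + l\right)$)
$D{\left(z,J \right)} = 48 + z$ ($D{\left(z,J \right)} = z + 48 = 48 + z$)
$T = 18035$ ($T = 18077 - \left(48 - 6\right) = 18077 - 42 = 18035$)
$M{\left(-131 \right)} - T = 2 \left(-131\right) \left(108 - 131\right) - 18035 = 2 \left(-131\right) \left(-23\right) - 18035 = 6026 - 18035 = -12009$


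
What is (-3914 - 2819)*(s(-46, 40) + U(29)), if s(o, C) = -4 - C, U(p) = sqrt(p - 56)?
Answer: 296252 - 20199*I*sqrt(3) ≈ 2.9625e+5 - 34986.0*I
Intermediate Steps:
U(p) = sqrt(-56 + p)
(-3914 - 2819)*(s(-46, 40) + U(29)) = (-3914 - 2819)*((-4 - 1*40) + sqrt(-56 + 29)) = -6733*((-4 - 40) + sqrt(-27)) = -6733*(-44 + 3*I*sqrt(3)) = 296252 - 20199*I*sqrt(3)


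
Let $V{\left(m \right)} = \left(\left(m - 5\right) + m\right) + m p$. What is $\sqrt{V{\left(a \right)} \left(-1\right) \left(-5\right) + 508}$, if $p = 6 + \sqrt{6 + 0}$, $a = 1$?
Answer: $\sqrt{523 + 5 \sqrt{6}} \approx 23.135$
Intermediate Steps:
$p = 6 + \sqrt{6} \approx 8.4495$
$V{\left(m \right)} = -5 + 2 m + m \left(6 + \sqrt{6}\right)$ ($V{\left(m \right)} = \left(\left(m - 5\right) + m\right) + m \left(6 + \sqrt{6}\right) = \left(\left(-5 + m\right) + m\right) + m \left(6 + \sqrt{6}\right) = \left(-5 + 2 m\right) + m \left(6 + \sqrt{6}\right) = -5 + 2 m + m \left(6 + \sqrt{6}\right)$)
$\sqrt{V{\left(a \right)} \left(-1\right) \left(-5\right) + 508} = \sqrt{\left(-5 + 8 \cdot 1 + 1 \sqrt{6}\right) \left(-1\right) \left(-5\right) + 508} = \sqrt{\left(-5 + 8 + \sqrt{6}\right) \left(-1\right) \left(-5\right) + 508} = \sqrt{\left(3 + \sqrt{6}\right) \left(-1\right) \left(-5\right) + 508} = \sqrt{\left(-3 - \sqrt{6}\right) \left(-5\right) + 508} = \sqrt{\left(15 + 5 \sqrt{6}\right) + 508} = \sqrt{523 + 5 \sqrt{6}}$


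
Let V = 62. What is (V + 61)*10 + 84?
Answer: 1314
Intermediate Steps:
(V + 61)*10 + 84 = (62 + 61)*10 + 84 = 123*10 + 84 = 1230 + 84 = 1314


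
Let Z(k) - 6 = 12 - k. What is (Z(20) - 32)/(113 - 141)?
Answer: 17/14 ≈ 1.2143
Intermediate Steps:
Z(k) = 18 - k (Z(k) = 6 + (12 - k) = 18 - k)
(Z(20) - 32)/(113 - 141) = ((18 - 1*20) - 32)/(113 - 141) = ((18 - 20) - 32)/(-28) = (-2 - 32)*(-1/28) = -34*(-1/28) = 17/14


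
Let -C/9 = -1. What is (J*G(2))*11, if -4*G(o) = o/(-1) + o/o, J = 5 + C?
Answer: 77/2 ≈ 38.500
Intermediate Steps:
C = 9 (C = -9*(-1) = 9)
J = 14 (J = 5 + 9 = 14)
G(o) = -1/4 + o/4 (G(o) = -(o/(-1) + o/o)/4 = -(o*(-1) + 1)/4 = -(-o + 1)/4 = -(1 - o)/4 = -1/4 + o/4)
(J*G(2))*11 = (14*(-1/4 + (1/4)*2))*11 = (14*(-1/4 + 1/2))*11 = (14*(1/4))*11 = (7/2)*11 = 77/2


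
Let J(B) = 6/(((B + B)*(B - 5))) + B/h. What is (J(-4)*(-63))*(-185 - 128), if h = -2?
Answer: 164325/4 ≈ 41081.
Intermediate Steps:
J(B) = -B/2 + 3/(B*(-5 + B)) (J(B) = 6/(((B + B)*(B - 5))) + B/(-2) = 6/(((2*B)*(-5 + B))) + B*(-1/2) = 6/((2*B*(-5 + B))) - B/2 = 6*(1/(2*B*(-5 + B))) - B/2 = 3/(B*(-5 + B)) - B/2 = -B/2 + 3/(B*(-5 + B)))
(J(-4)*(-63))*(-185 - 128) = (((1/2)*(6 - 1*(-4)**3 + 5*(-4)**2)/(-4*(-5 - 4)))*(-63))*(-185 - 128) = (((1/2)*(-1/4)*(6 - 1*(-64) + 5*16)/(-9))*(-63))*(-313) = (((1/2)*(-1/4)*(-1/9)*(6 + 64 + 80))*(-63))*(-313) = (((1/2)*(-1/4)*(-1/9)*150)*(-63))*(-313) = ((25/12)*(-63))*(-313) = -525/4*(-313) = 164325/4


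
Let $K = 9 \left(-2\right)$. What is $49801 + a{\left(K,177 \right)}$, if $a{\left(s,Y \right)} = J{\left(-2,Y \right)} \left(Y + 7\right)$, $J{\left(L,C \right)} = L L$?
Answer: $50537$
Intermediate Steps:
$K = -18$
$J{\left(L,C \right)} = L^{2}$
$a{\left(s,Y \right)} = 28 + 4 Y$ ($a{\left(s,Y \right)} = \left(-2\right)^{2} \left(Y + 7\right) = 4 \left(7 + Y\right) = 28 + 4 Y$)
$49801 + a{\left(K,177 \right)} = 49801 + \left(28 + 4 \cdot 177\right) = 49801 + \left(28 + 708\right) = 49801 + 736 = 50537$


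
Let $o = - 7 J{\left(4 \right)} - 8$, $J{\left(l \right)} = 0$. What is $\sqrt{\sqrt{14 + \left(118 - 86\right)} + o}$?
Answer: $\sqrt{-8 + \sqrt{46}} \approx 1.1035 i$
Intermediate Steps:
$o = -8$ ($o = \left(-7\right) 0 - 8 = 0 - 8 = -8$)
$\sqrt{\sqrt{14 + \left(118 - 86\right)} + o} = \sqrt{\sqrt{14 + \left(118 - 86\right)} - 8} = \sqrt{\sqrt{14 + 32} - 8} = \sqrt{\sqrt{46} - 8} = \sqrt{-8 + \sqrt{46}}$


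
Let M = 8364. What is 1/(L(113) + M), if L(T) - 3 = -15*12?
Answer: 1/8187 ≈ 0.00012214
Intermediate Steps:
L(T) = -177 (L(T) = 3 - 15*12 = 3 - 180 = -177)
1/(L(113) + M) = 1/(-177 + 8364) = 1/8187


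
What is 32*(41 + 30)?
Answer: 2272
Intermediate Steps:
32*(41 + 30) = 32*71 = 2272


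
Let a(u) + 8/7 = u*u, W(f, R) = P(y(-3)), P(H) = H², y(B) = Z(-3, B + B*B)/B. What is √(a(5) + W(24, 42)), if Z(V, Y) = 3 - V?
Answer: √1365/7 ≈ 5.2780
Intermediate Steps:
y(B) = 6/B (y(B) = (3 - 1*(-3))/B = (3 + 3)/B = 6/B)
W(f, R) = 4 (W(f, R) = (6/(-3))² = (6*(-⅓))² = (-2)² = 4)
a(u) = -8/7 + u² (a(u) = -8/7 + u*u = -8/7 + u²)
√(a(5) + W(24, 42)) = √((-8/7 + 5²) + 4) = √((-8/7 + 25) + 4) = √(167/7 + 4) = √(195/7) = √1365/7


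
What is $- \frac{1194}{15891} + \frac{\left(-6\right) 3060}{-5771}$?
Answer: $\frac{94956062}{30568987} \approx 3.1063$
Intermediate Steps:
$- \frac{1194}{15891} + \frac{\left(-6\right) 3060}{-5771} = \left(-1194\right) \frac{1}{15891} - - \frac{18360}{5771} = - \frac{398}{5297} + \frac{18360}{5771} = \frac{94956062}{30568987}$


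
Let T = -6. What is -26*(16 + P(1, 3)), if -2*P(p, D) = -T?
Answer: -338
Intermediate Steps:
P(p, D) = -3 (P(p, D) = -(-1)*(-6)/2 = -½*6 = -3)
-26*(16 + P(1, 3)) = -26*(16 - 3) = -26*13 = -338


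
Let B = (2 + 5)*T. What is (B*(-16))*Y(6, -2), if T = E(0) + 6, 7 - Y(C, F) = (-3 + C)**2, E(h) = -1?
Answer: 1120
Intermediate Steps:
Y(C, F) = 7 - (-3 + C)**2
T = 5 (T = -1 + 6 = 5)
B = 35 (B = (2 + 5)*5 = 7*5 = 35)
(B*(-16))*Y(6, -2) = (35*(-16))*(7 - (-3 + 6)**2) = -560*(7 - 1*3**2) = -560*(7 - 1*9) = -560*(7 - 9) = -560*(-2) = 1120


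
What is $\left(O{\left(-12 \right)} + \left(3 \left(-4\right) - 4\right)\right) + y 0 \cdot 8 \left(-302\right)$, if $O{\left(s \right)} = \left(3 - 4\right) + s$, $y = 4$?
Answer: $-29$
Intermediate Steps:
$O{\left(s \right)} = -1 + s$
$\left(O{\left(-12 \right)} + \left(3 \left(-4\right) - 4\right)\right) + y 0 \cdot 8 \left(-302\right) = \left(\left(-1 - 12\right) + \left(3 \left(-4\right) - 4\right)\right) + 4 \cdot 0 \cdot 8 \left(-302\right) = \left(-13 - 16\right) + 0 \cdot 8 \left(-302\right) = \left(-13 - 16\right) + 0 \left(-302\right) = -29 + 0 = -29$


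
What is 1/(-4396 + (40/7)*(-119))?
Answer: -1/5076 ≈ -0.00019701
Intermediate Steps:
1/(-4396 + (40/7)*(-119)) = 1/(-4396 - 680) = 1/(-5076) = -1/5076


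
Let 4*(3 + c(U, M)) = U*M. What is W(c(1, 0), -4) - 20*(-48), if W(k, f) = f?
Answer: 956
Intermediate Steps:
c(U, M) = -3 + M*U/4 (c(U, M) = -3 + (U*M)/4 = -3 + (M*U)/4 = -3 + M*U/4)
W(c(1, 0), -4) - 20*(-48) = -4 - 20*(-48) = -4 + 960 = 956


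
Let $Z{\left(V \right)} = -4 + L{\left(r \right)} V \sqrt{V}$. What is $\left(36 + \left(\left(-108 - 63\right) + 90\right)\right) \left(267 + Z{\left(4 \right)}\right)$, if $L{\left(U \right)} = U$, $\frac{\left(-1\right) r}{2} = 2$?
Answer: $-10395$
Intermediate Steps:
$r = -4$ ($r = \left(-2\right) 2 = -4$)
$Z{\left(V \right)} = -4 - 4 V^{\frac{3}{2}}$ ($Z{\left(V \right)} = -4 - 4 V \sqrt{V} = -4 - 4 V^{\frac{3}{2}}$)
$\left(36 + \left(\left(-108 - 63\right) + 90\right)\right) \left(267 + Z{\left(4 \right)}\right) = \left(36 + \left(\left(-108 - 63\right) + 90\right)\right) \left(267 - \left(4 + 4 \cdot 4^{\frac{3}{2}}\right)\right) = \left(36 + \left(-171 + 90\right)\right) \left(267 - 36\right) = \left(36 - 81\right) \left(267 - 36\right) = - 45 \left(267 - 36\right) = \left(-45\right) 231 = -10395$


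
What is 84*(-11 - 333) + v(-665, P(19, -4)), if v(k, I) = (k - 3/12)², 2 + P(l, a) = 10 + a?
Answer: 6618585/16 ≈ 4.1366e+5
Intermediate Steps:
P(l, a) = 8 + a (P(l, a) = -2 + (10 + a) = 8 + a)
v(k, I) = (-¼ + k)² (v(k, I) = (k - 3*1/12)² = (k - ¼)² = (-¼ + k)²)
84*(-11 - 333) + v(-665, P(19, -4)) = 84*(-11 - 333) + (-1 + 4*(-665))²/16 = 84*(-344) + (-1 - 2660)²/16 = -28896 + (1/16)*(-2661)² = -28896 + (1/16)*7080921 = -28896 + 7080921/16 = 6618585/16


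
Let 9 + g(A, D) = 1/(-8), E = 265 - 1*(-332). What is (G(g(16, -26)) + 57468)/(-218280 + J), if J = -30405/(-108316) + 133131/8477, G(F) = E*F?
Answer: -31843222854443/133605912093586 ≈ -0.23834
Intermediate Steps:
E = 597 (E = 265 + 332 = 597)
g(A, D) = -73/8 (g(A, D) = -9 + 1/(-8) = -9 - ⅛ = -73/8)
G(F) = 597*F
J = 14677960581/918194732 (J = -30405*(-1/108316) + 133131*(1/8477) = 30405/108316 + 133131/8477 = 14677960581/918194732 ≈ 15.986)
(G(g(16, -26)) + 57468)/(-218280 + J) = (597*(-73/8) + 57468)/(-218280 + 14677960581/918194732) = (-43581/8 + 57468)/(-200408868140379/918194732) = (416163/8)*(-918194732/200408868140379) = -31843222854443/133605912093586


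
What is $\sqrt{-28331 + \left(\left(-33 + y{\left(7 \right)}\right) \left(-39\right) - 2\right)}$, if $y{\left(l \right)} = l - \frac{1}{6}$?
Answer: $\frac{5 i \sqrt{4370}}{2} \approx 165.26 i$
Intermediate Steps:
$y{\left(l \right)} = - \frac{1}{6} + l$ ($y{\left(l \right)} = l - \frac{1}{6} = - \frac{1}{6} + l$)
$\sqrt{-28331 + \left(\left(-33 + y{\left(7 \right)}\right) \left(-39\right) - 2\right)} = \sqrt{-28331 - \left(2 - \left(-33 + \left(- \frac{1}{6} + 7\right)\right) \left(-39\right)\right)} = \sqrt{-28331 - \left(2 - \left(-33 + \frac{41}{6}\right) \left(-39\right)\right)} = \sqrt{-28331 - - \frac{2037}{2}} = \sqrt{-28331 + \left(\frac{2041}{2} - 2\right)} = \sqrt{-28331 + \frac{2037}{2}} = \sqrt{- \frac{54625}{2}} = \frac{5 i \sqrt{4370}}{2}$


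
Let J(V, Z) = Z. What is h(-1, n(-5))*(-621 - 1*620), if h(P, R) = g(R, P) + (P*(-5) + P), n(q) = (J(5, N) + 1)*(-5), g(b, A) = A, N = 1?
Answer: -3723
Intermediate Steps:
n(q) = -10 (n(q) = (1 + 1)*(-5) = 2*(-5) = -10)
h(P, R) = -3*P (h(P, R) = P + (P*(-5) + P) = P + (-5*P + P) = P - 4*P = -3*P)
h(-1, n(-5))*(-621 - 1*620) = (-3*(-1))*(-621 - 1*620) = 3*(-621 - 620) = 3*(-1241) = -3723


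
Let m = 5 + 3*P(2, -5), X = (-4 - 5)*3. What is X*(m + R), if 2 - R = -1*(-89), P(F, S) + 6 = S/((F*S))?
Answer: 5319/2 ≈ 2659.5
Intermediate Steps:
X = -27 (X = -9*3 = -27)
P(F, S) = -6 + 1/F (P(F, S) = -6 + S/((F*S)) = -6 + S*(1/(F*S)) = -6 + 1/F)
R = -87 (R = 2 - (-1)*(-89) = 2 - 1*89 = 2 - 89 = -87)
m = -23/2 (m = 5 + 3*(-6 + 1/2) = 5 + 3*(-6 + ½) = 5 + 3*(-11/2) = 5 - 33/2 = -23/2 ≈ -11.500)
X*(m + R) = -27*(-23/2 - 87) = -27*(-197/2) = 5319/2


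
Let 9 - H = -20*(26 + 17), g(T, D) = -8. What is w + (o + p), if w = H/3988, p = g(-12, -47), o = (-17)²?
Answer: 1121497/3988 ≈ 281.22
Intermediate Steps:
o = 289
H = 869 (H = 9 - (-20)*(26 + 17) = 9 - (-20)*43 = 9 - 1*(-860) = 9 + 860 = 869)
p = -8
w = 869/3988 ≈ 0.21790
w + (o + p) = 869/3988 + (289 - 8) = 869/3988 + 281 = 1121497/3988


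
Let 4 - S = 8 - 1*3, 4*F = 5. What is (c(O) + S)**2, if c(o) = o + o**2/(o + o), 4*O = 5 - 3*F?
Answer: 289/1024 ≈ 0.28223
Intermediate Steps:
F = 5/4 (F = (1/4)*5 = 5/4 ≈ 1.2500)
O = 5/16 (O = (5 - 3*5/4)/4 = (5 - 15/4)/4 = (1/4)*(5/4) = 5/16 ≈ 0.31250)
c(o) = 3*o/2 (c(o) = o + o**2/((2*o)) = o + (1/(2*o))*o**2 = o + o/2 = 3*o/2)
S = -1 (S = 4 - (8 - 1*3) = 4 - (8 - 3) = 4 - 1*5 = 4 - 5 = -1)
(c(O) + S)**2 = ((3/2)*(5/16) - 1)**2 = (15/32 - 1)**2 = (-17/32)**2 = 289/1024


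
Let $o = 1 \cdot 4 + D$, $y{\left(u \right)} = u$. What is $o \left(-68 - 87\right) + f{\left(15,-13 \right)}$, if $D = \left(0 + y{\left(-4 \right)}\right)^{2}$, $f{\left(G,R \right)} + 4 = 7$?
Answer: $-3097$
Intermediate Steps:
$f{\left(G,R \right)} = 3$ ($f{\left(G,R \right)} = -4 + 7 = 3$)
$D = 16$ ($D = \left(0 - 4\right)^{2} = \left(-4\right)^{2} = 16$)
$o = 20$ ($o = 1 \cdot 4 + 16 = 4 + 16 = 20$)
$o \left(-68 - 87\right) + f{\left(15,-13 \right)} = 20 \left(-68 - 87\right) + 3 = 20 \left(-155\right) + 3 = -3100 + 3 = -3097$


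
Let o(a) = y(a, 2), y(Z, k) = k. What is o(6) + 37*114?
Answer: 4220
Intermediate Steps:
o(a) = 2
o(6) + 37*114 = 2 + 37*114 = 2 + 4218 = 4220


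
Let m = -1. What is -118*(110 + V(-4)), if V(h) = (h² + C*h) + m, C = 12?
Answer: -9086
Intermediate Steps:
V(h) = -1 + h² + 12*h (V(h) = (h² + 12*h) - 1 = -1 + h² + 12*h)
-118*(110 + V(-4)) = -118*(110 + (-1 + (-4)² + 12*(-4))) = -118*(110 + (-1 + 16 - 48)) = -118*(110 - 33) = -118*77 = -9086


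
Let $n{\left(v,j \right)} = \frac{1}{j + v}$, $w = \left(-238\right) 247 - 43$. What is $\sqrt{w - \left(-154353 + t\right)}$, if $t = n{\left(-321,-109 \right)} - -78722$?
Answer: $\frac{\sqrt{3106690230}}{430} \approx 129.62$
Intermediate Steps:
$w = -58829$ ($w = -58786 - 43 = -58829$)
$t = \frac{33850459}{430}$ ($t = \frac{1}{-109 - 321} - -78722 = \frac{1}{-430} + 78722 = - \frac{1}{430} + 78722 = \frac{33850459}{430} \approx 78722.0$)
$\sqrt{w - \left(-154353 + t\right)} = \sqrt{-58829 + \left(\left(114567 + 39786\right) - \frac{33850459}{430}\right)} = \sqrt{-58829 + \left(154353 - \frac{33850459}{430}\right)} = \sqrt{-58829 + \frac{32521331}{430}} = \sqrt{\frac{7224861}{430}} = \frac{\sqrt{3106690230}}{430}$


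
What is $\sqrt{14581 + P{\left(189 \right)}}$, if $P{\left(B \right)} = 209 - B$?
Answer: $\sqrt{14601} \approx 120.83$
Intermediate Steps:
$\sqrt{14581 + P{\left(189 \right)}} = \sqrt{14581 + \left(209 - 189\right)} = \sqrt{14581 + 20} = \sqrt{14601}$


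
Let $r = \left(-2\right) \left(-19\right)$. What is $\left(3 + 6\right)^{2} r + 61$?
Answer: $3139$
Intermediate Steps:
$r = 38$
$\left(3 + 6\right)^{2} r + 61 = \left(3 + 6\right)^{2} \cdot 38 + 61 = 9^{2} \cdot 38 + 61 = 81 \cdot 38 + 61 = 3078 + 61 = 3139$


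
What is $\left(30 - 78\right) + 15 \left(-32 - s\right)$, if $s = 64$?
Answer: $-1488$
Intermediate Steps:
$\left(30 - 78\right) + 15 \left(-32 - s\right) = \left(30 - 78\right) + 15 \left(-32 - 64\right) = -48 + 15 \left(-96\right) = -48 - 1440 = -1488$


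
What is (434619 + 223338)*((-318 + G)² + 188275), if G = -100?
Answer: 238837733043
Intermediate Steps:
(434619 + 223338)*((-318 + G)² + 188275) = (434619 + 223338)*((-318 - 100)² + 188275) = 657957*((-418)² + 188275) = 657957*(174724 + 188275) = 657957*362999 = 238837733043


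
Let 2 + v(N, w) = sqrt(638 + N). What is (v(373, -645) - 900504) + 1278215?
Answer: 377709 + sqrt(1011) ≈ 3.7774e+5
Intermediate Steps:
v(N, w) = -2 + sqrt(638 + N)
(v(373, -645) - 900504) + 1278215 = ((-2 + sqrt(638 + 373)) - 900504) + 1278215 = ((-2 + sqrt(1011)) - 900504) + 1278215 = (-900506 + sqrt(1011)) + 1278215 = 377709 + sqrt(1011)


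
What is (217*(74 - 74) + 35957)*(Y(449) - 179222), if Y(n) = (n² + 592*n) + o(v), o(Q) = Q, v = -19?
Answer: 10361656776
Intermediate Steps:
Y(n) = -19 + n² + 592*n (Y(n) = (n² + 592*n) - 19 = -19 + n² + 592*n)
(217*(74 - 74) + 35957)*(Y(449) - 179222) = (217*(74 - 74) + 35957)*((-19 + 449² + 592*449) - 179222) = (217*0 + 35957)*((-19 + 201601 + 265808) - 179222) = (0 + 35957)*(467390 - 179222) = 35957*288168 = 10361656776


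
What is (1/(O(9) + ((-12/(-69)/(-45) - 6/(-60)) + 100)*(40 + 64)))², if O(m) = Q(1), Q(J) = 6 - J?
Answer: 1071225/116198116107529 ≈ 9.2190e-9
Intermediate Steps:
O(m) = 5 (O(m) = 6 - 1*1 = 6 - 1 = 5)
(1/(O(9) + ((-12/(-69)/(-45) - 6/(-60)) + 100)*(40 + 64)))² = (1/(5 + ((-12/(-69)/(-45) - 6/(-60)) + 100)*(40 + 64)))² = (1/(5 + ((-12*(-1/69)*(-1/45) - 6*(-1/60)) + 100)*104))² = (1/(5 + (((4/23)*(-1/45) + ⅒) + 100)*104))² = (1/(5 + ((-4/1035 + ⅒) + 100)*104))² = (1/(5 + (199/2070 + 100)*104))² = (1/(5 + (207199/2070)*104))² = (1/(5 + 10774348/1035))² = (1/(10779523/1035))² = (1035/10779523)² = 1071225/116198116107529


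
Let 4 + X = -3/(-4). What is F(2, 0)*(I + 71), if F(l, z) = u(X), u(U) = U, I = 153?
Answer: -728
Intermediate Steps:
X = -13/4 (X = -4 - 3/(-4) = -4 - 3*(-¼) = -4 + ¾ = -13/4 ≈ -3.2500)
F(l, z) = -13/4
F(2, 0)*(I + 71) = -13*(153 + 71)/4 = -13/4*224 = -728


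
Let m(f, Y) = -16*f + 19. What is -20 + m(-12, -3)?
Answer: 191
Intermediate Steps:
m(f, Y) = 19 - 16*f
-20 + m(-12, -3) = -20 + (19 - 16*(-12)) = -20 + (19 + 192) = -20 + 211 = 191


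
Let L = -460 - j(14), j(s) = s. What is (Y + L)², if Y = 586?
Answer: 12544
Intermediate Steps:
L = -474 (L = -460 - 1*14 = -460 - 14 = -474)
(Y + L)² = (586 - 474)² = 112² = 12544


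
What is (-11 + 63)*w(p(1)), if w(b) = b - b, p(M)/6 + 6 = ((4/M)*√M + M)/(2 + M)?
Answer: 0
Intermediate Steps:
p(M) = -36 + 6*(M + 4/√M)/(2 + M) (p(M) = -36 + 6*(((4/M)*√M + M)/(2 + M)) = -36 + 6*((4/√M + M)/(2 + M)) = -36 + 6*((M + 4/√M)/(2 + M)) = -36 + 6*(M + 4/√M)/(2 + M))
w(b) = 0
(-11 + 63)*w(p(1)) = (-11 + 63)*0 = 52*0 = 0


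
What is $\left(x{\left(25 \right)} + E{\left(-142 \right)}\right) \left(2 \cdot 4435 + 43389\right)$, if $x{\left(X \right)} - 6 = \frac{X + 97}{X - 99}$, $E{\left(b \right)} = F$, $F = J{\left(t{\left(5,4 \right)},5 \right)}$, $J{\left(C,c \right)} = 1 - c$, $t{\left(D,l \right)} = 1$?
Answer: $\frac{679367}{37} \approx 18361.0$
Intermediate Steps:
$F = -4$ ($F = 1 - 5 = -4$)
$E{\left(b \right)} = -4$
$x{\left(X \right)} = 6 + \frac{97 + X}{-99 + X}$ ($x{\left(X \right)} = 6 + \frac{X + 97}{X - 99} = 6 + \frac{97 + X}{-99 + X}$)
$\left(x{\left(25 \right)} + E{\left(-142 \right)}\right) \left(2 \cdot 4435 + 43389\right) = \left(\frac{7 \left(-71 + 25\right)}{-99 + 25} - 4\right) \left(2 \cdot 4435 + 43389\right) = \left(7 \frac{1}{-74} \left(-46\right) - 4\right) \left(8870 + 43389\right) = \left(7 \left(- \frac{1}{74}\right) \left(-46\right) - 4\right) 52259 = \left(\frac{161}{37} - 4\right) 52259 = \frac{13}{37} \cdot 52259 = \frac{679367}{37}$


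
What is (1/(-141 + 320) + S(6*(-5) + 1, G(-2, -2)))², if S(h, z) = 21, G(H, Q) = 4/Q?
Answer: 14137600/32041 ≈ 441.23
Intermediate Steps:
(1/(-141 + 320) + S(6*(-5) + 1, G(-2, -2)))² = (1/(-141 + 320) + 21)² = (1/179 + 21)² = (3760/179)² = 14137600/32041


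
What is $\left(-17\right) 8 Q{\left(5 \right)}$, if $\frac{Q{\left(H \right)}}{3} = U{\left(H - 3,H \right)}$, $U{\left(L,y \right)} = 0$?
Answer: $0$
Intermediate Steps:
$Q{\left(H \right)} = 0$ ($Q{\left(H \right)} = 3 \cdot 0 = 0$)
$\left(-17\right) 8 Q{\left(5 \right)} = \left(-17\right) 8 \cdot 0 = \left(-136\right) 0 = 0$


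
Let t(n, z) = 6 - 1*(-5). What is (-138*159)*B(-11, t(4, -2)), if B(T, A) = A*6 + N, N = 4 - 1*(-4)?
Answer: -1623708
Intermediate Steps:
N = 8 (N = 4 + 4 = 8)
t(n, z) = 11 (t(n, z) = 6 + 5 = 11)
B(T, A) = 8 + 6*A (B(T, A) = A*6 + 8 = 6*A + 8 = 8 + 6*A)
(-138*159)*B(-11, t(4, -2)) = (-138*159)*(8 + 6*11) = -21942*(8 + 66) = -21942*74 = -1623708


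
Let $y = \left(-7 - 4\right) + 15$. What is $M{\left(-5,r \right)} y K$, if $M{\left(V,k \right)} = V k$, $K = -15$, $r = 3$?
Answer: $900$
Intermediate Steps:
$y = 4$ ($y = -11 + 15 = 4$)
$M{\left(-5,r \right)} y K = \left(-5\right) 3 \cdot 4 \left(-15\right) = \left(-15\right) 4 \left(-15\right) = \left(-60\right) \left(-15\right) = 900$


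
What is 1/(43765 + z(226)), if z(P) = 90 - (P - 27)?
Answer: 1/43656 ≈ 2.2906e-5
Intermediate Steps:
z(P) = 117 - P (z(P) = 90 - (-27 + P) = 90 + (27 - P) = 117 - P)
1/(43765 + z(226)) = 1/(43765 + (117 - 1*226)) = 1/(43765 + (117 - 226)) = 1/(43765 - 109) = 1/43656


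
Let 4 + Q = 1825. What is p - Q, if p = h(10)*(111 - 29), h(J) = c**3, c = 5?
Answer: 8429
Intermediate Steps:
h(J) = 125 (h(J) = 5**3 = 125)
Q = 1821 (Q = -4 + 1825 = 1821)
p = 10250 (p = 125*(111 - 29) = 125*82 = 10250)
p - Q = 10250 - 1*1821 = 10250 - 1821 = 8429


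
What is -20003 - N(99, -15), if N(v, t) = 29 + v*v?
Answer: -29833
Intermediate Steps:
N(v, t) = 29 + v**2
-20003 - N(99, -15) = -20003 - (29 + 99**2) = -20003 - (29 + 9801) = -20003 - 1*9830 = -20003 - 9830 = -29833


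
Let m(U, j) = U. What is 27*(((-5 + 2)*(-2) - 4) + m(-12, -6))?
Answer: -270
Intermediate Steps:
27*(((-5 + 2)*(-2) - 4) + m(-12, -6)) = 27*(((-5 + 2)*(-2) - 4) - 12) = 27*((-3*(-2) - 4) - 12) = 27*((6 - 4) - 12) = 27*(2 - 12) = 27*(-10) = -270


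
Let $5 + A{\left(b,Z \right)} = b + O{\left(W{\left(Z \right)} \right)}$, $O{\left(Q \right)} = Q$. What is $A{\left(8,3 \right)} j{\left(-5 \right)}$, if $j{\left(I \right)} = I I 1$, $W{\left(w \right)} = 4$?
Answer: $175$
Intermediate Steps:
$j{\left(I \right)} = I^{2}$ ($j{\left(I \right)} = I^{2} \cdot 1 = I^{2}$)
$A{\left(b,Z \right)} = -1 + b$ ($A{\left(b,Z \right)} = -5 + \left(b + 4\right) = -5 + \left(4 + b\right) = -1 + b$)
$A{\left(8,3 \right)} j{\left(-5 \right)} = \left(-1 + 8\right) \left(-5\right)^{2} = 7 \cdot 25 = 175$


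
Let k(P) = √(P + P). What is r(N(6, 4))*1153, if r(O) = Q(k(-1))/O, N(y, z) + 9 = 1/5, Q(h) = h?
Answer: -5765*I*√2/44 ≈ -185.29*I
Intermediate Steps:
k(P) = √2*√P (k(P) = √(2*P) = √2*√P)
N(y, z) = -44/5 (N(y, z) = -9 + 1/5 = -9 + ⅕ = -44/5)
r(O) = I*√2/O (r(O) = (√2*√(-1))/O = (√2*I)/O = (I*√2)/O = I*√2/O)
r(N(6, 4))*1153 = (I*√2/(-44/5))*1153 = (I*√2*(-5/44))*1153 = -5*I*√2/44*1153 = -5765*I*√2/44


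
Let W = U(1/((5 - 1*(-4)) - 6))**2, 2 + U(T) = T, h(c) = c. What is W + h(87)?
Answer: 808/9 ≈ 89.778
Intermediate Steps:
U(T) = -2 + T
W = 25/9 (W = (-2 + 1/((5 - 1*(-4)) - 6))**2 = (-2 + 1/((5 + 4) - 6))**2 = (-2 + 1/(9 - 6))**2 = (-2 + 1/3)**2 = (-5/3)**2 = 25/9 ≈ 2.7778)
W + h(87) = 25/9 + 87 = 808/9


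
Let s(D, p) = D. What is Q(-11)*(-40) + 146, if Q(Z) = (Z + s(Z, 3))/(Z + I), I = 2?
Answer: 434/9 ≈ 48.222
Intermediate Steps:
Q(Z) = 2*Z/(2 + Z) (Q(Z) = (Z + Z)/(Z + 2) = (2*Z)/(2 + Z) = 2*Z/(2 + Z))
Q(-11)*(-40) + 146 = (2*(-11)/(2 - 11))*(-40) + 146 = (2*(-11)/(-9))*(-40) + 146 = (2*(-11)*(-1/9))*(-40) + 146 = (22/9)*(-40) + 146 = -880/9 + 146 = 434/9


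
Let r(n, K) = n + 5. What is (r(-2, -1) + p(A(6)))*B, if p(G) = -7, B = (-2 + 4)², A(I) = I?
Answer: -16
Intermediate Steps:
r(n, K) = 5 + n
B = 4 (B = 2² = 4)
(r(-2, -1) + p(A(6)))*B = ((5 - 2) - 7)*4 = (3 - 7)*4 = -4*4 = -16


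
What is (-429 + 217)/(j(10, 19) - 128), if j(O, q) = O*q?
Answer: -106/31 ≈ -3.4194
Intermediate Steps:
(-429 + 217)/(j(10, 19) - 128) = (-429 + 217)/(10*19 - 128) = -212/(190 - 128) = -212/62 = -212*1/62 = -106/31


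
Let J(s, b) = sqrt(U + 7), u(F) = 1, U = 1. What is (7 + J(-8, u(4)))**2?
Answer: 57 + 28*sqrt(2) ≈ 96.598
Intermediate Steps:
J(s, b) = 2*sqrt(2) (J(s, b) = sqrt(1 + 7) = sqrt(8) = 2*sqrt(2))
(7 + J(-8, u(4)))**2 = (7 + 2*sqrt(2))**2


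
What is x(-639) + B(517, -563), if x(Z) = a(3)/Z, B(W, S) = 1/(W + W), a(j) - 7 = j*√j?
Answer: -6599/660726 - √3/213 ≈ -0.018119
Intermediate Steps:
a(j) = 7 + j^(3/2) (a(j) = 7 + j*√j = 7 + j^(3/2))
B(W, S) = 1/(2*W)
x(Z) = (7 + 3*√3)/Z (x(Z) = (7 + 3^(3/2))/Z = (7 + 3*√3)/Z)
x(-639) + B(517, -563) = (7 + 3*√3)/(-639) + (½)/517 = -(7 + 3*√3)/639 + (½)*(1/517) = (-7/639 - √3/213) + 1/1034 = -6599/660726 - √3/213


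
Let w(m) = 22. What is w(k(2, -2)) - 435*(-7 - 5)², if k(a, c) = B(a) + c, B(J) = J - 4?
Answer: -62618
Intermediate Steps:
B(J) = -4 + J
k(a, c) = -4 + a + c (k(a, c) = (-4 + a) + c = -4 + a + c)
w(k(2, -2)) - 435*(-7 - 5)² = 22 - 435*(-7 - 5)² = 22 - 435*(-12)² = 22 - 435*144 = 22 - 62640 = -62618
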